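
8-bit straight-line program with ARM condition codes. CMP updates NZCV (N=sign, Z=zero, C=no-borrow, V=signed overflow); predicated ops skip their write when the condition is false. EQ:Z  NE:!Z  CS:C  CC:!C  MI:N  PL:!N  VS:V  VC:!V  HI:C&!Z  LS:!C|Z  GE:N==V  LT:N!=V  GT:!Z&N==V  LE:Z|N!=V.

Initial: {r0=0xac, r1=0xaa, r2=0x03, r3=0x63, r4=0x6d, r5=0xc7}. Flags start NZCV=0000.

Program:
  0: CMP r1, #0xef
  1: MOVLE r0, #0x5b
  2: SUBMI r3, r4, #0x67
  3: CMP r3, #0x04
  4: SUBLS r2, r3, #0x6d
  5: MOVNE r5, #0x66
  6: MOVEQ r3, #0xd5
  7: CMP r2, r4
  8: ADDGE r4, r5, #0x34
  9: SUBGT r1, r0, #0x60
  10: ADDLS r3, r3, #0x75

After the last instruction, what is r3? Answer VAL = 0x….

0: ✓ CMP  NZCV=1000
1: ✓ MOVLE  r0←0x5b
2: ✓ SUBMI  r3←0x06
3: ✓ CMP  NZCV=0010
4: · SUBLS
5: ✓ MOVNE  r5←0x66
6: · MOVEQ
7: ✓ CMP  NZCV=1000
8: · ADDGE
9: · SUBGT
10: ✓ ADDLS  r3←0x7b

VAL = 0x7b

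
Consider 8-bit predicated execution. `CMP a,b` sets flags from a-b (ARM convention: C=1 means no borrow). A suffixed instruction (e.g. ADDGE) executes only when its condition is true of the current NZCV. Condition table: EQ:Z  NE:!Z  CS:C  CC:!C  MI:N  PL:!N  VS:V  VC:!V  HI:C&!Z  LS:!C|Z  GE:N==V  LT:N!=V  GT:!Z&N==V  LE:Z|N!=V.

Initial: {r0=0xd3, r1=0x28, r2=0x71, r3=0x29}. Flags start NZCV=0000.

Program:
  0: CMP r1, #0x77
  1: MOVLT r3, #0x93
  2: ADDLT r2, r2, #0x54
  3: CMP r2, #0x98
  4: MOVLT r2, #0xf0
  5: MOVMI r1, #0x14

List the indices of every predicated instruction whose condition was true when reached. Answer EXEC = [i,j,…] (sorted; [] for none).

EXEC = [1,2]

[0] flags=1000 → (cmp)
[1] flags=1000 LT?T → r3=0x93
[2] flags=1000 LT?T → r2=0xc5
[3] flags=0010 → (cmp)
[4] flags=0010 LT?F → skip
[5] flags=0010 MI?F → skip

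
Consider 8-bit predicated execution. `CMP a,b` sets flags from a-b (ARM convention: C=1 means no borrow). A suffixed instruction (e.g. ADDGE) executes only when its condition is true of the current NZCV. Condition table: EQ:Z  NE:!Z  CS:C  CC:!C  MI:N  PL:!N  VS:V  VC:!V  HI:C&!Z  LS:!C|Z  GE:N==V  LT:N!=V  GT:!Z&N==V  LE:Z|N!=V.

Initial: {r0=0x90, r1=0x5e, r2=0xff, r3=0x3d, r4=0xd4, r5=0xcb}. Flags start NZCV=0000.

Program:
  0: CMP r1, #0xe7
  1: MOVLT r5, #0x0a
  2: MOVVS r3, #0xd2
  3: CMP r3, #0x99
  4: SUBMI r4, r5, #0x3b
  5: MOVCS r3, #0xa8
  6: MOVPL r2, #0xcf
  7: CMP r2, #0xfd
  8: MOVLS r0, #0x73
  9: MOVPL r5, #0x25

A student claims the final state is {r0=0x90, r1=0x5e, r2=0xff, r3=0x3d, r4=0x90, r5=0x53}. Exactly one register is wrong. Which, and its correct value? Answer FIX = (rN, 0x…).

FIX = (r5, 0x25)

0: ✓ CMP  NZCV=0000
1: · MOVLT
2: · MOVVS
3: ✓ CMP  NZCV=1001
4: ✓ SUBMI  r4←0x90
5: · MOVCS
6: · MOVPL
7: ✓ CMP  NZCV=0010
8: · MOVLS
9: ✓ MOVPL  r5←0x25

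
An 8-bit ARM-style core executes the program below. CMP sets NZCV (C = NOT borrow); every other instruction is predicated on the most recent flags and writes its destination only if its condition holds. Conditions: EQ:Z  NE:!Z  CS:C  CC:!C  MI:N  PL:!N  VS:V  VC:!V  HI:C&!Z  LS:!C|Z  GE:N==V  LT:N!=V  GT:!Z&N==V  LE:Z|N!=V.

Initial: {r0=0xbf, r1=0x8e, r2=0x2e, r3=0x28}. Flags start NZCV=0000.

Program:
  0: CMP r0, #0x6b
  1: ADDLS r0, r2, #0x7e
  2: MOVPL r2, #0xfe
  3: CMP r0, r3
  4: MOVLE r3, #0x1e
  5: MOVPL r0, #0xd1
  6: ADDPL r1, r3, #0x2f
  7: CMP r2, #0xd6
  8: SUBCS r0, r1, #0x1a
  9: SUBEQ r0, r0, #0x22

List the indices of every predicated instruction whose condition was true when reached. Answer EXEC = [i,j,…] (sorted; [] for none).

[0] flags=0011 → (cmp)
[1] flags=0011 LS?F → skip
[2] flags=0011 PL?T → r2=0xfe
[3] flags=1010 → (cmp)
[4] flags=1010 LE?T → r3=0x1e
[5] flags=1010 PL?F → skip
[6] flags=1010 PL?F → skip
[7] flags=0010 → (cmp)
[8] flags=0010 CS?T → r0=0x74
[9] flags=0010 EQ?F → skip

EXEC = [2,4,8]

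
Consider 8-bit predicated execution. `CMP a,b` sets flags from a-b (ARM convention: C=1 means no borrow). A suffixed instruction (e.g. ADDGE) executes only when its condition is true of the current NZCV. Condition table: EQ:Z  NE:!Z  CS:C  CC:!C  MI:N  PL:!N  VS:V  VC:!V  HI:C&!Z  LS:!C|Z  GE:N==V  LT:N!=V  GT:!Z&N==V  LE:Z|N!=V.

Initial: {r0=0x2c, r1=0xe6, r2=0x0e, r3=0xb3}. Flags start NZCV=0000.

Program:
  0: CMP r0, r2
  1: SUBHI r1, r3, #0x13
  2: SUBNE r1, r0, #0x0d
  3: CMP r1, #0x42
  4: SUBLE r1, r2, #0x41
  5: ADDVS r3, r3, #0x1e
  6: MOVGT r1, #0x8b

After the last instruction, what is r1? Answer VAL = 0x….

VAL = 0xcd

0: ✓ CMP  NZCV=0010
1: ✓ SUBHI  r1←0xa0
2: ✓ SUBNE  r1←0x1f
3: ✓ CMP  NZCV=1000
4: ✓ SUBLE  r1←0xcd
5: · ADDVS
6: · MOVGT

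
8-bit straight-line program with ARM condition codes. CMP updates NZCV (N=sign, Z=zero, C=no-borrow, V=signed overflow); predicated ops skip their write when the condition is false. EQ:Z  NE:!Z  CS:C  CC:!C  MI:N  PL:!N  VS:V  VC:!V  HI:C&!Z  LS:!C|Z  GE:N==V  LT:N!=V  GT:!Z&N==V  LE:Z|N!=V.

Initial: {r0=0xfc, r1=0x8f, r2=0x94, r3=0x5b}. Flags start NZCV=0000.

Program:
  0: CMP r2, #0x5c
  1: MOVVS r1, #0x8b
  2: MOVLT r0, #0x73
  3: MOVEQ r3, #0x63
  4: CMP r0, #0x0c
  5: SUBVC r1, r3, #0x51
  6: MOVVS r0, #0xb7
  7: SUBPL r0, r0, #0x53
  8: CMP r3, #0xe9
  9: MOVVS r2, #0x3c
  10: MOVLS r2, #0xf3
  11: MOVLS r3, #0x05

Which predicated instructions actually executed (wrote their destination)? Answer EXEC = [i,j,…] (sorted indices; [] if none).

EXEC = [1,2,5,7,10,11]

[0] flags=0011 → (cmp)
[1] flags=0011 VS?T → r1=0x8b
[2] flags=0011 LT?T → r0=0x73
[3] flags=0011 EQ?F → skip
[4] flags=0010 → (cmp)
[5] flags=0010 VC?T → r1=0x0a
[6] flags=0010 VS?F → skip
[7] flags=0010 PL?T → r0=0x20
[8] flags=0000 → (cmp)
[9] flags=0000 VS?F → skip
[10] flags=0000 LS?T → r2=0xf3
[11] flags=0000 LS?T → r3=0x05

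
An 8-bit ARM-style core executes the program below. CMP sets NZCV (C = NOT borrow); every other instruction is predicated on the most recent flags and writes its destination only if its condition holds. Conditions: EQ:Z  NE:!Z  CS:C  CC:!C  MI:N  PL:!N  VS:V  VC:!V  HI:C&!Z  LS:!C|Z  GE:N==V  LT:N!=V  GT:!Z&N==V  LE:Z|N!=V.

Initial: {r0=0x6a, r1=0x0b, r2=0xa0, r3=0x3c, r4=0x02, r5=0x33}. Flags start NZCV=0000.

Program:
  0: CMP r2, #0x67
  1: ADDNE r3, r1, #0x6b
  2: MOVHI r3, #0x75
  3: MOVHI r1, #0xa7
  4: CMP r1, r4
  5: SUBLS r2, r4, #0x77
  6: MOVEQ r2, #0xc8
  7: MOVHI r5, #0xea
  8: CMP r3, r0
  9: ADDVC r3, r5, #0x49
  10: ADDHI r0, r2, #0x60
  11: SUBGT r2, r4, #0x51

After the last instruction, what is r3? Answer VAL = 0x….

VAL = 0x33

0: ✓ CMP  NZCV=0011
1: ✓ ADDNE  r3←0x76
2: ✓ MOVHI  r3←0x75
3: ✓ MOVHI  r1←0xa7
4: ✓ CMP  NZCV=1010
5: · SUBLS
6: · MOVEQ
7: ✓ MOVHI  r5←0xea
8: ✓ CMP  NZCV=0010
9: ✓ ADDVC  r3←0x33
10: ✓ ADDHI  r0←0x00
11: ✓ SUBGT  r2←0xb1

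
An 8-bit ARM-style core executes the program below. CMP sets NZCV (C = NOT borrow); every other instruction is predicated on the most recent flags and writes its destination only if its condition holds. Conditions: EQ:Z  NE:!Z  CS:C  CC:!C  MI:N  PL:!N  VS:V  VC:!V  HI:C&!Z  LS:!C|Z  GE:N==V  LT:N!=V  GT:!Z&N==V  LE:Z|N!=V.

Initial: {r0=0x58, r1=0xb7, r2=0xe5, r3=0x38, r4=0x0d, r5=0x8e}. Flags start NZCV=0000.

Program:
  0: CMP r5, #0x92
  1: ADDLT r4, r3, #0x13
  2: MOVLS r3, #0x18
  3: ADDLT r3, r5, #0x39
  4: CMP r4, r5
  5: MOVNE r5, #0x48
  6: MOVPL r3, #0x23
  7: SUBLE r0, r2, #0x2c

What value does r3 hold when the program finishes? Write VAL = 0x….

VAL = 0xc7

[0] flags=1000 → (cmp)
[1] flags=1000 LT?T → r4=0x4b
[2] flags=1000 LS?T → r3=0x18
[3] flags=1000 LT?T → r3=0xc7
[4] flags=1001 → (cmp)
[5] flags=1001 NE?T → r5=0x48
[6] flags=1001 PL?F → skip
[7] flags=1001 LE?F → skip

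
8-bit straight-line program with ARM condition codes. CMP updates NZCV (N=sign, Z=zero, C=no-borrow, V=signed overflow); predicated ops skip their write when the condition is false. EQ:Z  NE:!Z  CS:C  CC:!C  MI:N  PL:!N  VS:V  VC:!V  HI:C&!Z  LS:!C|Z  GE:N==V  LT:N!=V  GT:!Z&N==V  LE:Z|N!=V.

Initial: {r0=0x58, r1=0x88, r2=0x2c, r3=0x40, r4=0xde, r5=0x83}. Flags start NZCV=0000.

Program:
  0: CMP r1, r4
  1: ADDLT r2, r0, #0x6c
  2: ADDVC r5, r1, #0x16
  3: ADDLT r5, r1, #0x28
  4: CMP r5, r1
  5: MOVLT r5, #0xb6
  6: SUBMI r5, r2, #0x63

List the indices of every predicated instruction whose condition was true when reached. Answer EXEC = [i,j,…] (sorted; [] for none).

0: ✓ CMP  NZCV=1000
1: ✓ ADDLT  r2←0xc4
2: ✓ ADDVC  r5←0x9e
3: ✓ ADDLT  r5←0xb0
4: ✓ CMP  NZCV=0010
5: · MOVLT
6: · SUBMI

EXEC = [1,2,3]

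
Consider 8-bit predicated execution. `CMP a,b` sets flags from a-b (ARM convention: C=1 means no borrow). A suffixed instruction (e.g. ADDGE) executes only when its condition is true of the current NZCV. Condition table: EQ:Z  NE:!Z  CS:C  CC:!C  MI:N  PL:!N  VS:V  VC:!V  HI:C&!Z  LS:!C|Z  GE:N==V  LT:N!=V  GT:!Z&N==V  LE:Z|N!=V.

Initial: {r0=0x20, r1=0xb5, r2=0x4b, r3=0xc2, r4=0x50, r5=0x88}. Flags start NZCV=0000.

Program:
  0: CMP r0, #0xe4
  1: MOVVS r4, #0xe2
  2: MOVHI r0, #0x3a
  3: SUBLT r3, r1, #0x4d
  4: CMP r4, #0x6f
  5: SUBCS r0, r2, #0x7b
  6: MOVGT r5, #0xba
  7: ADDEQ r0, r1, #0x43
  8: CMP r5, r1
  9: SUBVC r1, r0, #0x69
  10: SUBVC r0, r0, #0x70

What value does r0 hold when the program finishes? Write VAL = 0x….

VAL = 0xb0

0: ✓ CMP  NZCV=0000
1: · MOVVS
2: · MOVHI
3: · SUBLT
4: ✓ CMP  NZCV=1000
5: · SUBCS
6: · MOVGT
7: · ADDEQ
8: ✓ CMP  NZCV=1000
9: ✓ SUBVC  r1←0xb7
10: ✓ SUBVC  r0←0xb0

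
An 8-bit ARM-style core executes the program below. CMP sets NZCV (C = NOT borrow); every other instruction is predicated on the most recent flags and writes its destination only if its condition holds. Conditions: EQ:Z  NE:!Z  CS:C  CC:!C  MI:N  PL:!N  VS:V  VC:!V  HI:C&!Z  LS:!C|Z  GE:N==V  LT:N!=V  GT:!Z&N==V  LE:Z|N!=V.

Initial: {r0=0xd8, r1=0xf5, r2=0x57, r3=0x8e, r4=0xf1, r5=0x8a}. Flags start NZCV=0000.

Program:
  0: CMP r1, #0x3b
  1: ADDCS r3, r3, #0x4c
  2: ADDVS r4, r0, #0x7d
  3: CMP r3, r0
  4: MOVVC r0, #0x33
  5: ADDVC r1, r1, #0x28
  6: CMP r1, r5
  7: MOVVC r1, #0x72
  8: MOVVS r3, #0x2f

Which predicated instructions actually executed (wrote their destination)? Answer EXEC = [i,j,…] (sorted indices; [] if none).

EXEC = [1,4,5,8]

[0] flags=1010 → (cmp)
[1] flags=1010 CS?T → r3=0xda
[2] flags=1010 VS?F → skip
[3] flags=0010 → (cmp)
[4] flags=0010 VC?T → r0=0x33
[5] flags=0010 VC?T → r1=0x1d
[6] flags=1001 → (cmp)
[7] flags=1001 VC?F → skip
[8] flags=1001 VS?T → r3=0x2f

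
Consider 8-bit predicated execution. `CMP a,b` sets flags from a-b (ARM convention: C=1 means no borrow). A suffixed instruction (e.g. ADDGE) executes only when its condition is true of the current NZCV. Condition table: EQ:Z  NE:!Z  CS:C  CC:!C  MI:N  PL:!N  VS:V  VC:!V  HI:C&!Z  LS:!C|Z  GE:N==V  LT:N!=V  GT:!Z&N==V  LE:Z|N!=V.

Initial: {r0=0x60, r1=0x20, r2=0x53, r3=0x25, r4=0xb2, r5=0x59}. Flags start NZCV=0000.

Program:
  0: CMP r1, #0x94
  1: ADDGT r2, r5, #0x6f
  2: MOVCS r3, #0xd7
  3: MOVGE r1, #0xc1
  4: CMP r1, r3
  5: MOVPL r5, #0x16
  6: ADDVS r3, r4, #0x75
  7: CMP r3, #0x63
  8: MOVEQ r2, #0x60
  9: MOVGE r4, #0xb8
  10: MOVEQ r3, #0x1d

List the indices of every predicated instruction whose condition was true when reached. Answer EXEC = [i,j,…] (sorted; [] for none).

EXEC = [1,3]

0: ✓ CMP  NZCV=1001
1: ✓ ADDGT  r2←0xc8
2: · MOVCS
3: ✓ MOVGE  r1←0xc1
4: ✓ CMP  NZCV=1010
5: · MOVPL
6: · ADDVS
7: ✓ CMP  NZCV=1000
8: · MOVEQ
9: · MOVGE
10: · MOVEQ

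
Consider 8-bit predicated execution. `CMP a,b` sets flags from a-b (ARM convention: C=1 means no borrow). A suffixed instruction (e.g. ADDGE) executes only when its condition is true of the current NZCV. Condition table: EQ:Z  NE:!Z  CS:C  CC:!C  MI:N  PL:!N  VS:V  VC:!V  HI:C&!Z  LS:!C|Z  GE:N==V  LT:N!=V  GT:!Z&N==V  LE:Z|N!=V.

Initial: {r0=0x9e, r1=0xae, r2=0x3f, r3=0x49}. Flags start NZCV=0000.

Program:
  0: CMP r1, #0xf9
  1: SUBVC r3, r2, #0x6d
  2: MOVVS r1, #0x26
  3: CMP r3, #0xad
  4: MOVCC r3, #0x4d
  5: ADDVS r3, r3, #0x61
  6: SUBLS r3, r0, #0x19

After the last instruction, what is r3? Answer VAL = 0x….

0: ✓ CMP  NZCV=1000
1: ✓ SUBVC  r3←0xd2
2: · MOVVS
3: ✓ CMP  NZCV=0010
4: · MOVCC
5: · ADDVS
6: · SUBLS

VAL = 0xd2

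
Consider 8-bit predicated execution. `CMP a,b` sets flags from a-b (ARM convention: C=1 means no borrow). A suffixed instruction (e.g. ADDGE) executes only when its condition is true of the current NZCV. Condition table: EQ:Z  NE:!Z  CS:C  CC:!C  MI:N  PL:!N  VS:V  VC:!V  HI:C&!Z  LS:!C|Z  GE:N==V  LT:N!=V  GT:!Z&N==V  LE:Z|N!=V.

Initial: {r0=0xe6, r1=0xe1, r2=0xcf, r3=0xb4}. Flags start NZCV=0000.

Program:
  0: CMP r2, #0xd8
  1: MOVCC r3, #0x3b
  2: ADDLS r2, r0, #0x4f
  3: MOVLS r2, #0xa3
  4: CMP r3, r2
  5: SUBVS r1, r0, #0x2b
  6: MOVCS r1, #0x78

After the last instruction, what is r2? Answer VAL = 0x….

[0] flags=1000 → (cmp)
[1] flags=1000 CC?T → r3=0x3b
[2] flags=1000 LS?T → r2=0x35
[3] flags=1000 LS?T → r2=0xa3
[4] flags=1001 → (cmp)
[5] flags=1001 VS?T → r1=0xbb
[6] flags=1001 CS?F → skip

VAL = 0xa3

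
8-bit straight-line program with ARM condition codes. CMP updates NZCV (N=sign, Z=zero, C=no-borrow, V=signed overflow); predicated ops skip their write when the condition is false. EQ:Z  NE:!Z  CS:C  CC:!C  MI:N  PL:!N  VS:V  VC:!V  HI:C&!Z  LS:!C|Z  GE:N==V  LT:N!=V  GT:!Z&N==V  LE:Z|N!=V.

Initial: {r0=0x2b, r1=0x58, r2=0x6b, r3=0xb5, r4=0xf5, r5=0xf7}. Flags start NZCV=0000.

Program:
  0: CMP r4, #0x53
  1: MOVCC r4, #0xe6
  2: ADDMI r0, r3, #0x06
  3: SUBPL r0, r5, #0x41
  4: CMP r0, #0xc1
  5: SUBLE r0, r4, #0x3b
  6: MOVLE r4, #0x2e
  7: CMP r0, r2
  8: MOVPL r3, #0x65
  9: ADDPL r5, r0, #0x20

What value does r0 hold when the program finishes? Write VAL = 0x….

VAL = 0xba

0: ✓ CMP  NZCV=1010
1: · MOVCC
2: ✓ ADDMI  r0←0xbb
3: · SUBPL
4: ✓ CMP  NZCV=1000
5: ✓ SUBLE  r0←0xba
6: ✓ MOVLE  r4←0x2e
7: ✓ CMP  NZCV=0011
8: ✓ MOVPL  r3←0x65
9: ✓ ADDPL  r5←0xda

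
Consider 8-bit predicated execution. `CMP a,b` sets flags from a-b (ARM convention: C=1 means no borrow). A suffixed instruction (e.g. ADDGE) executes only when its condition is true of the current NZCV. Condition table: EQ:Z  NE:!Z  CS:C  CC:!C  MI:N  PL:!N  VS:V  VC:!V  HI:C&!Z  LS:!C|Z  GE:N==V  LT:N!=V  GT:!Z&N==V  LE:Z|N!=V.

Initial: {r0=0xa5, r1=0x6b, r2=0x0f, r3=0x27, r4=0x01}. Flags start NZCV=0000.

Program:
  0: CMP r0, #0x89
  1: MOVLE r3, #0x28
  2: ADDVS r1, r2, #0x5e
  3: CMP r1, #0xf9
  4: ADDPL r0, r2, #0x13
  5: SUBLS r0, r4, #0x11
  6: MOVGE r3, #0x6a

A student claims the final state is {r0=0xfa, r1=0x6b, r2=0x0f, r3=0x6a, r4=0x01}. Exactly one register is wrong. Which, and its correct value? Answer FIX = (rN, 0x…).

[0] flags=0010 → (cmp)
[1] flags=0010 LE?F → skip
[2] flags=0010 VS?F → skip
[3] flags=0000 → (cmp)
[4] flags=0000 PL?T → r0=0x22
[5] flags=0000 LS?T → r0=0xf0
[6] flags=0000 GE?T → r3=0x6a

FIX = (r0, 0xf0)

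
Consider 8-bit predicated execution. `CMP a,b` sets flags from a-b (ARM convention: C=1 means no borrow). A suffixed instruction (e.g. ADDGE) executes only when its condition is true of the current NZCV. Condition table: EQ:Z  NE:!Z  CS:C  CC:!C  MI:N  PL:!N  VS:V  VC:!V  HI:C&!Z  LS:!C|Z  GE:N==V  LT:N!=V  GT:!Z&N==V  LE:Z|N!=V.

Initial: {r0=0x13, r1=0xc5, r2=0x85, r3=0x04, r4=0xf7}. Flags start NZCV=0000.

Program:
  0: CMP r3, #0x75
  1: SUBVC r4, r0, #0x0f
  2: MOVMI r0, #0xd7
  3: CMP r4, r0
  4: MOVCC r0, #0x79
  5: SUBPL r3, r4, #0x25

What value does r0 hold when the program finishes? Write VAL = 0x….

0: ✓ CMP  NZCV=1000
1: ✓ SUBVC  r4←0x04
2: ✓ MOVMI  r0←0xd7
3: ✓ CMP  NZCV=0000
4: ✓ MOVCC  r0←0x79
5: ✓ SUBPL  r3←0xdf

VAL = 0x79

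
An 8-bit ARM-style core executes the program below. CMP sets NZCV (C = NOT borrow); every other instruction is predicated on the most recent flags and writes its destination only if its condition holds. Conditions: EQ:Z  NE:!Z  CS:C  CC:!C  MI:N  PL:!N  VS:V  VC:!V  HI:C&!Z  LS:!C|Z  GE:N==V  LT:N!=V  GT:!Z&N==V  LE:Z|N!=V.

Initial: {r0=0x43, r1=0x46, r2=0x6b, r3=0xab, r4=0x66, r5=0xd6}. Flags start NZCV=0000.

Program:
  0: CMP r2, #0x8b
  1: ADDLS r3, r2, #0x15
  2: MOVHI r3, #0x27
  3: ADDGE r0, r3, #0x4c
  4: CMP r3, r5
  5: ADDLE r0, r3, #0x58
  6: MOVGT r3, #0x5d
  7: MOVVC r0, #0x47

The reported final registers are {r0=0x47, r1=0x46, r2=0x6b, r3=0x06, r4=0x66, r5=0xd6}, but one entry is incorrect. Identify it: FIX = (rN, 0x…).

0: ✓ CMP  NZCV=1001
1: ✓ ADDLS  r3←0x80
2: · MOVHI
3: ✓ ADDGE  r0←0xcc
4: ✓ CMP  NZCV=1000
5: ✓ ADDLE  r0←0xd8
6: · MOVGT
7: ✓ MOVVC  r0←0x47

FIX = (r3, 0x80)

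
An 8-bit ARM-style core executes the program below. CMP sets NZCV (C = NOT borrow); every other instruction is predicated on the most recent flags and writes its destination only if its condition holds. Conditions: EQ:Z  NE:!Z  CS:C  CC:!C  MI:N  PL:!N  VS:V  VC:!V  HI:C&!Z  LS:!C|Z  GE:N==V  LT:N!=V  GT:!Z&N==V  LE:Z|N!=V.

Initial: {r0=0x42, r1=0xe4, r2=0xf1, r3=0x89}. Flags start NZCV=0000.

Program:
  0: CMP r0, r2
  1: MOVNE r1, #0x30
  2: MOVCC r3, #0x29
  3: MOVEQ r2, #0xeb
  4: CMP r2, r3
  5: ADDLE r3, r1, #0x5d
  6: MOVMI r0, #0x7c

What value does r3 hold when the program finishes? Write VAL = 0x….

VAL = 0x8d

[0] flags=0000 → (cmp)
[1] flags=0000 NE?T → r1=0x30
[2] flags=0000 CC?T → r3=0x29
[3] flags=0000 EQ?F → skip
[4] flags=1010 → (cmp)
[5] flags=1010 LE?T → r3=0x8d
[6] flags=1010 MI?T → r0=0x7c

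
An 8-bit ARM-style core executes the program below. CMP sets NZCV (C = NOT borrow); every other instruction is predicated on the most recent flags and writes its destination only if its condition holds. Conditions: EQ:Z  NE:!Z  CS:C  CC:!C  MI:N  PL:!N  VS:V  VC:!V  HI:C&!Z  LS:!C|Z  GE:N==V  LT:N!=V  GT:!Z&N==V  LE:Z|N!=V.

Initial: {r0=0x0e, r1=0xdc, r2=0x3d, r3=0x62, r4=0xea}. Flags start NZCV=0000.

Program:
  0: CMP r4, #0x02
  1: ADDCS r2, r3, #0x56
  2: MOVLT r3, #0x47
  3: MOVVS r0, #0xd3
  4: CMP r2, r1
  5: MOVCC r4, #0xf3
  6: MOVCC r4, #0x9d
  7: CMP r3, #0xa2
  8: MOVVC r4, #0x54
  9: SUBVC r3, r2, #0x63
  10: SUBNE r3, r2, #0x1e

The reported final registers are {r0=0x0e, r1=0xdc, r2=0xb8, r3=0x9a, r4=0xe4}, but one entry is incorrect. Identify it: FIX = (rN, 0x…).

[0] flags=1010 → (cmp)
[1] flags=1010 CS?T → r2=0xb8
[2] flags=1010 LT?T → r3=0x47
[3] flags=1010 VS?F → skip
[4] flags=1000 → (cmp)
[5] flags=1000 CC?T → r4=0xf3
[6] flags=1000 CC?T → r4=0x9d
[7] flags=1001 → (cmp)
[8] flags=1001 VC?F → skip
[9] flags=1001 VC?F → skip
[10] flags=1001 NE?T → r3=0x9a

FIX = (r4, 0x9d)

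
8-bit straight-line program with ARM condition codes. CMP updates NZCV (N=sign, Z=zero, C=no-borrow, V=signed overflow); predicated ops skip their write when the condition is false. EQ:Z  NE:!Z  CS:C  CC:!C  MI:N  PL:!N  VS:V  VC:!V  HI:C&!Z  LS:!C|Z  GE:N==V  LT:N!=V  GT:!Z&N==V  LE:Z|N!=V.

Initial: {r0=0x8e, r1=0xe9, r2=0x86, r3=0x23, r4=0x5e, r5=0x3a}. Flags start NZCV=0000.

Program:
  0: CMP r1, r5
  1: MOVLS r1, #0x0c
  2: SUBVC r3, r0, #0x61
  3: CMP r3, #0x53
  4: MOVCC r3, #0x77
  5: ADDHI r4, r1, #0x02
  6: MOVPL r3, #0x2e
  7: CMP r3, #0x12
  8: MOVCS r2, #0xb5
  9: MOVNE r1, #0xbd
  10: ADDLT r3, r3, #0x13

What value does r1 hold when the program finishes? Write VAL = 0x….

[0] flags=1010 → (cmp)
[1] flags=1010 LS?F → skip
[2] flags=1010 VC?T → r3=0x2d
[3] flags=1000 → (cmp)
[4] flags=1000 CC?T → r3=0x77
[5] flags=1000 HI?F → skip
[6] flags=1000 PL?F → skip
[7] flags=0010 → (cmp)
[8] flags=0010 CS?T → r2=0xb5
[9] flags=0010 NE?T → r1=0xbd
[10] flags=0010 LT?F → skip

VAL = 0xbd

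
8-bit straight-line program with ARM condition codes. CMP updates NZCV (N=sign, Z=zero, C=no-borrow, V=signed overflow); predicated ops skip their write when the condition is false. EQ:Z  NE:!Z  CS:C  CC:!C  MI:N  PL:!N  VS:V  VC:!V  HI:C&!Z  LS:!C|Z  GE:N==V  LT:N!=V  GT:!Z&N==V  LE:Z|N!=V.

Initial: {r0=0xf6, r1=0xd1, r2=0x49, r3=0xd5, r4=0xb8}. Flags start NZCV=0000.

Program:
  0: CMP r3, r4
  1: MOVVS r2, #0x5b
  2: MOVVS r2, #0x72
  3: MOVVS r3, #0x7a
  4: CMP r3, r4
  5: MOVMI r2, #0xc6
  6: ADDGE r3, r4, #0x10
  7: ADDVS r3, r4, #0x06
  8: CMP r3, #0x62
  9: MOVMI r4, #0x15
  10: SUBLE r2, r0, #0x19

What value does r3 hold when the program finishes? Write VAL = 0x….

VAL = 0xc8

0: ✓ CMP  NZCV=0010
1: · MOVVS
2: · MOVVS
3: · MOVVS
4: ✓ CMP  NZCV=0010
5: · MOVMI
6: ✓ ADDGE  r3←0xc8
7: · ADDVS
8: ✓ CMP  NZCV=0011
9: · MOVMI
10: ✓ SUBLE  r2←0xdd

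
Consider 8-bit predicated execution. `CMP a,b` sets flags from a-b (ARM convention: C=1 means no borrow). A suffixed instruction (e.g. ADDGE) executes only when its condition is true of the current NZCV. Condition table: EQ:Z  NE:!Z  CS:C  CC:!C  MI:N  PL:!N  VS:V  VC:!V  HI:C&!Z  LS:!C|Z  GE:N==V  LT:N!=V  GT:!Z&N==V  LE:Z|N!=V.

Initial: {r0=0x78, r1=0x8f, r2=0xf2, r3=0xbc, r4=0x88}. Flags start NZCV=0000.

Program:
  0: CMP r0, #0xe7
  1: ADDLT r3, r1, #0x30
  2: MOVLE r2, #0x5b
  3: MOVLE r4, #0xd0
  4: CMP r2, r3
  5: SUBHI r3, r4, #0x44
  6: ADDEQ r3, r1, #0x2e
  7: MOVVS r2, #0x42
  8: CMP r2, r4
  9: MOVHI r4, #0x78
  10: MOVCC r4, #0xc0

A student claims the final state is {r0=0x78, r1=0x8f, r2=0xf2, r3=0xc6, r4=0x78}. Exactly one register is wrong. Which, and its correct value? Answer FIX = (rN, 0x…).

FIX = (r3, 0x44)

0: ✓ CMP  NZCV=1001
1: · ADDLT
2: · MOVLE
3: · MOVLE
4: ✓ CMP  NZCV=0010
5: ✓ SUBHI  r3←0x44
6: · ADDEQ
7: · MOVVS
8: ✓ CMP  NZCV=0010
9: ✓ MOVHI  r4←0x78
10: · MOVCC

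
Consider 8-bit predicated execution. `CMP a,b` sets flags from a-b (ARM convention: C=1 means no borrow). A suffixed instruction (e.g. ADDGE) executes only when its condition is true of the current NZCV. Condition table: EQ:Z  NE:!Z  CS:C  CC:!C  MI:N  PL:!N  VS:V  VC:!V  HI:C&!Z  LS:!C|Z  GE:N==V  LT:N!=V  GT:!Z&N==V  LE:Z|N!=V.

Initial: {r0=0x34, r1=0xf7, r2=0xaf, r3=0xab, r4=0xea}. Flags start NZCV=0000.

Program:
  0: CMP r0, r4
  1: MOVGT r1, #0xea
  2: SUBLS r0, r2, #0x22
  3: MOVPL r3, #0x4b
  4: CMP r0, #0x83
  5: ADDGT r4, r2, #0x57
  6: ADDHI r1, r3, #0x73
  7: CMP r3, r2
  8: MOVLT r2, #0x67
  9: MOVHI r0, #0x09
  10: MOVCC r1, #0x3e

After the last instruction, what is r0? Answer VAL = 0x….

[0] flags=0000 → (cmp)
[1] flags=0000 GT?T → r1=0xea
[2] flags=0000 LS?T → r0=0x8d
[3] flags=0000 PL?T → r3=0x4b
[4] flags=0010 → (cmp)
[5] flags=0010 GT?T → r4=0x06
[6] flags=0010 HI?T → r1=0xbe
[7] flags=1001 → (cmp)
[8] flags=1001 LT?F → skip
[9] flags=1001 HI?F → skip
[10] flags=1001 CC?T → r1=0x3e

VAL = 0x8d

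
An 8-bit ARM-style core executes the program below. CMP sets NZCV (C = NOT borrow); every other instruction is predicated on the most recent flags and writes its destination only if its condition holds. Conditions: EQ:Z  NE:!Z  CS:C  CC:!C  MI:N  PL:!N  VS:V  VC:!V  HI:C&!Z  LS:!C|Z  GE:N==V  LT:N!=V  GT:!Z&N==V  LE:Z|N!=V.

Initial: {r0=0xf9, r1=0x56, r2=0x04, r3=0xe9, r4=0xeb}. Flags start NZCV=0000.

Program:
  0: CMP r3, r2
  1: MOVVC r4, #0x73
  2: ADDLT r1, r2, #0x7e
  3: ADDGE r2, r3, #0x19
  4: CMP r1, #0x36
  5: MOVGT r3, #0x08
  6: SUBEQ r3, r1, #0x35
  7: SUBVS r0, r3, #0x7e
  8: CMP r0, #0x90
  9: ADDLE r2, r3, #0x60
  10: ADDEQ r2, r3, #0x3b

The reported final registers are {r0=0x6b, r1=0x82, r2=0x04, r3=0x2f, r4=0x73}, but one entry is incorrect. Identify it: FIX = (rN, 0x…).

FIX = (r3, 0xe9)

[0] flags=1010 → (cmp)
[1] flags=1010 VC?T → r4=0x73
[2] flags=1010 LT?T → r1=0x82
[3] flags=1010 GE?F → skip
[4] flags=0011 → (cmp)
[5] flags=0011 GT?F → skip
[6] flags=0011 EQ?F → skip
[7] flags=0011 VS?T → r0=0x6b
[8] flags=1001 → (cmp)
[9] flags=1001 LE?F → skip
[10] flags=1001 EQ?F → skip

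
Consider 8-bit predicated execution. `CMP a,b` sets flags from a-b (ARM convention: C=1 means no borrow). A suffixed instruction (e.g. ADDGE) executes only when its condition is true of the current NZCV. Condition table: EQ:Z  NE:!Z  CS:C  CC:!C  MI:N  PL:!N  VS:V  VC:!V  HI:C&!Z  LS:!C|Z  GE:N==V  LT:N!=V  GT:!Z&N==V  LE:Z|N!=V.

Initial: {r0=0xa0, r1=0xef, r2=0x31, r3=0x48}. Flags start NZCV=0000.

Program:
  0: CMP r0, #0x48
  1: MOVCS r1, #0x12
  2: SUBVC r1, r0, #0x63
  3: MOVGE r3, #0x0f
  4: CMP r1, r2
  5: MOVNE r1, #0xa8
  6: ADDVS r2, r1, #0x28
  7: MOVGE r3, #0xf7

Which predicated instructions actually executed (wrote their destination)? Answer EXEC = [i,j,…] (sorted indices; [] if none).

[0] flags=0011 → (cmp)
[1] flags=0011 CS?T → r1=0x12
[2] flags=0011 VC?F → skip
[3] flags=0011 GE?F → skip
[4] flags=1000 → (cmp)
[5] flags=1000 NE?T → r1=0xa8
[6] flags=1000 VS?F → skip
[7] flags=1000 GE?F → skip

EXEC = [1,5]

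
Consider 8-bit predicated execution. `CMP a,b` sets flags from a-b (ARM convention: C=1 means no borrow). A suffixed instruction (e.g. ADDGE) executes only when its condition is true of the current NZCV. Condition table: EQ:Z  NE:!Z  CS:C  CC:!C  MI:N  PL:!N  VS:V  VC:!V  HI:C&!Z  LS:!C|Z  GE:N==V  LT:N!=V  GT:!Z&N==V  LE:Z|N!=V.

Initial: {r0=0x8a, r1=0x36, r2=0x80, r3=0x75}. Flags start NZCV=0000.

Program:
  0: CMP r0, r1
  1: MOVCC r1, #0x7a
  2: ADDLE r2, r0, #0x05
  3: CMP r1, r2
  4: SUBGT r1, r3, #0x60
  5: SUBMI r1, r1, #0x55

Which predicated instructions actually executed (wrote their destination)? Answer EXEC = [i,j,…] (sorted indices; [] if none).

EXEC = [2,4,5]

[0] flags=0011 → (cmp)
[1] flags=0011 CC?F → skip
[2] flags=0011 LE?T → r2=0x8f
[3] flags=1001 → (cmp)
[4] flags=1001 GT?T → r1=0x15
[5] flags=1001 MI?T → r1=0xc0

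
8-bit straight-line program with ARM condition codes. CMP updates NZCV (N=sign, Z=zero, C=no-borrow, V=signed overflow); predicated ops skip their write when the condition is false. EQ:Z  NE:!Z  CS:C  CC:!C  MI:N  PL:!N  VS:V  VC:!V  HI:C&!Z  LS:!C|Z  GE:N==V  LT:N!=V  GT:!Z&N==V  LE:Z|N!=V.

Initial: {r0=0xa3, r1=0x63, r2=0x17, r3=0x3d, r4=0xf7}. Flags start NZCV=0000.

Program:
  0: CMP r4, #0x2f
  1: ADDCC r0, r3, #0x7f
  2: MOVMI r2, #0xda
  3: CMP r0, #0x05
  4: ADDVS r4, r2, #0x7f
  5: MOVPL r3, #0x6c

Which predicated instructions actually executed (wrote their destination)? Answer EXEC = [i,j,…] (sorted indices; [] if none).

0: ✓ CMP  NZCV=1010
1: · ADDCC
2: ✓ MOVMI  r2←0xda
3: ✓ CMP  NZCV=1010
4: · ADDVS
5: · MOVPL

EXEC = [2]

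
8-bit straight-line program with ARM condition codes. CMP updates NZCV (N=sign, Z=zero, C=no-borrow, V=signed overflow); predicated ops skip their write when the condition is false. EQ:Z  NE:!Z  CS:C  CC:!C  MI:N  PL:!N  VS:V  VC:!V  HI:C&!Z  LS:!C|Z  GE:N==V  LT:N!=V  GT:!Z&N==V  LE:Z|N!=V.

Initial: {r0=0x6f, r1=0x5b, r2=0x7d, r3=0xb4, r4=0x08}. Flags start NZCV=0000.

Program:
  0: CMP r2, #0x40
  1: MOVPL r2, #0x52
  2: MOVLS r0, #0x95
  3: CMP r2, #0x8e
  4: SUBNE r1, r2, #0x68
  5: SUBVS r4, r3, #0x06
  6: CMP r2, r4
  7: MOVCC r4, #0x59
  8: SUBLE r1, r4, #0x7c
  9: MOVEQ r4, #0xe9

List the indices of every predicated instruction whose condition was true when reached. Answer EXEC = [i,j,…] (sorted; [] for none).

0: ✓ CMP  NZCV=0010
1: ✓ MOVPL  r2←0x52
2: · MOVLS
3: ✓ CMP  NZCV=1001
4: ✓ SUBNE  r1←0xea
5: ✓ SUBVS  r4←0xae
6: ✓ CMP  NZCV=1001
7: ✓ MOVCC  r4←0x59
8: · SUBLE
9: · MOVEQ

EXEC = [1,4,5,7]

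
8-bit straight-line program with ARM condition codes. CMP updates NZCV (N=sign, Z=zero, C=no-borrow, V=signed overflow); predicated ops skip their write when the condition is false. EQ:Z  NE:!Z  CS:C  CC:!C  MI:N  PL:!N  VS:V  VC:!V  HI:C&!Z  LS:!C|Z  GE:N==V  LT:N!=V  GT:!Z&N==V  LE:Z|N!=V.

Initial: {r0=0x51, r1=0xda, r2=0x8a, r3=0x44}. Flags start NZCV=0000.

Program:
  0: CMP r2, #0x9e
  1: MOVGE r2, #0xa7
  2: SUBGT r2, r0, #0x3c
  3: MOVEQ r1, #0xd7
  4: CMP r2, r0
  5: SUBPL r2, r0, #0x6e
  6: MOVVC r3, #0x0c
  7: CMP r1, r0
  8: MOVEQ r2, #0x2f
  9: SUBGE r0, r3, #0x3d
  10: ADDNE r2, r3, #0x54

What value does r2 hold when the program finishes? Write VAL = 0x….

0: ✓ CMP  NZCV=1000
1: · MOVGE
2: · SUBGT
3: · MOVEQ
4: ✓ CMP  NZCV=0011
5: ✓ SUBPL  r2←0xe3
6: · MOVVC
7: ✓ CMP  NZCV=1010
8: · MOVEQ
9: · SUBGE
10: ✓ ADDNE  r2←0x98

VAL = 0x98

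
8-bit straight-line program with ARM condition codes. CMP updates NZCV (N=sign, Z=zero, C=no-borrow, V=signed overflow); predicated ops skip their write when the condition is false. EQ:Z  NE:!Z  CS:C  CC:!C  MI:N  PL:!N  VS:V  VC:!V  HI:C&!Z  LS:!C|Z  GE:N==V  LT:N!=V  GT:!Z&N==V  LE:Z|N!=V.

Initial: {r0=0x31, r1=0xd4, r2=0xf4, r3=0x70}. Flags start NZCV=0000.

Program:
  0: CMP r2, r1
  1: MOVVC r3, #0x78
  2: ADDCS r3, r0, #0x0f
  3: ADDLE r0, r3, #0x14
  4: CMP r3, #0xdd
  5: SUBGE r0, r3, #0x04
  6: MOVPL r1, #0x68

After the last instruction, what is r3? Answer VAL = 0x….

0: ✓ CMP  NZCV=0010
1: ✓ MOVVC  r3←0x78
2: ✓ ADDCS  r3←0x40
3: · ADDLE
4: ✓ CMP  NZCV=0000
5: ✓ SUBGE  r0←0x3c
6: ✓ MOVPL  r1←0x68

VAL = 0x40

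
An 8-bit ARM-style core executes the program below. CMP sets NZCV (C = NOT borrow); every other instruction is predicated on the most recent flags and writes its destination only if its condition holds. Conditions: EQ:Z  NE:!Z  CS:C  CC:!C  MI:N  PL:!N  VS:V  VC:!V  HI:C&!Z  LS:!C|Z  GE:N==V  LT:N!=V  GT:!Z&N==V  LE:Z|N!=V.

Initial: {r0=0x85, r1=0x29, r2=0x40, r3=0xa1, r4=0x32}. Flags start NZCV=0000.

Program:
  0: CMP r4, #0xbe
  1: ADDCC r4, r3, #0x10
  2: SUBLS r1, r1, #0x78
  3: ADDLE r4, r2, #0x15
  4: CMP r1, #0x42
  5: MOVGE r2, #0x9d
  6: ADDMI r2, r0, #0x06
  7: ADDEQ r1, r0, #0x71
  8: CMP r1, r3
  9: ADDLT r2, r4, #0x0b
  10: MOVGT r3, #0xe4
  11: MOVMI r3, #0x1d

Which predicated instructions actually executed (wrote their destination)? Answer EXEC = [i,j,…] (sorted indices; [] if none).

EXEC = [1,2,10]

[0] flags=0000 → (cmp)
[1] flags=0000 CC?T → r4=0xb1
[2] flags=0000 LS?T → r1=0xb1
[3] flags=0000 LE?F → skip
[4] flags=0011 → (cmp)
[5] flags=0011 GE?F → skip
[6] flags=0011 MI?F → skip
[7] flags=0011 EQ?F → skip
[8] flags=0010 → (cmp)
[9] flags=0010 LT?F → skip
[10] flags=0010 GT?T → r3=0xe4
[11] flags=0010 MI?F → skip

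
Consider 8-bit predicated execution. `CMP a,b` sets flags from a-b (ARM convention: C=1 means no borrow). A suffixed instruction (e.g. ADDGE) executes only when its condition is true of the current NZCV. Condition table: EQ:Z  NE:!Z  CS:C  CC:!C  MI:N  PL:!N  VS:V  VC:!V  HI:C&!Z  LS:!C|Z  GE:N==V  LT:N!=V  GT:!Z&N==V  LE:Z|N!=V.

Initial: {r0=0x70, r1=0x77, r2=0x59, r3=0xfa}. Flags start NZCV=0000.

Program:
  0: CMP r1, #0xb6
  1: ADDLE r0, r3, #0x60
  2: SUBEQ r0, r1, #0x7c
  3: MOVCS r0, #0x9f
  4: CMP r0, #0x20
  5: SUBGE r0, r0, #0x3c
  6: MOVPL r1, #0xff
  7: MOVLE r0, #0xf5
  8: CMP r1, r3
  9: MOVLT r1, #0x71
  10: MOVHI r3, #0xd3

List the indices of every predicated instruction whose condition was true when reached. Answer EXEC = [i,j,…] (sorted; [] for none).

[0] flags=1001 → (cmp)
[1] flags=1001 LE?F → skip
[2] flags=1001 EQ?F → skip
[3] flags=1001 CS?F → skip
[4] flags=0010 → (cmp)
[5] flags=0010 GE?T → r0=0x34
[6] flags=0010 PL?T → r1=0xff
[7] flags=0010 LE?F → skip
[8] flags=0010 → (cmp)
[9] flags=0010 LT?F → skip
[10] flags=0010 HI?T → r3=0xd3

EXEC = [5,6,10]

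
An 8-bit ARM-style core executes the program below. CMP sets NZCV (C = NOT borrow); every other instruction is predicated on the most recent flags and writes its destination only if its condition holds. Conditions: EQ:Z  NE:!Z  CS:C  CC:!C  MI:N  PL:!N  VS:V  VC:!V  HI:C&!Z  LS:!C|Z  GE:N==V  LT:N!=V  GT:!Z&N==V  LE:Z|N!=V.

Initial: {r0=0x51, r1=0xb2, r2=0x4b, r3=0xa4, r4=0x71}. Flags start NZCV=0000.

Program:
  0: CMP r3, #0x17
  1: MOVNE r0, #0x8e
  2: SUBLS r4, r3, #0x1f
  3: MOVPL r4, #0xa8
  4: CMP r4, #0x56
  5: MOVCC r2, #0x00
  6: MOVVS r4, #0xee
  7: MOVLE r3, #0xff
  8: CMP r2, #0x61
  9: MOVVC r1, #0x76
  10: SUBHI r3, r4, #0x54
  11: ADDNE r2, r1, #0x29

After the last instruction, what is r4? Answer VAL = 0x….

[0] flags=1010 → (cmp)
[1] flags=1010 NE?T → r0=0x8e
[2] flags=1010 LS?F → skip
[3] flags=1010 PL?F → skip
[4] flags=0010 → (cmp)
[5] flags=0010 CC?F → skip
[6] flags=0010 VS?F → skip
[7] flags=0010 LE?F → skip
[8] flags=1000 → (cmp)
[9] flags=1000 VC?T → r1=0x76
[10] flags=1000 HI?F → skip
[11] flags=1000 NE?T → r2=0x9f

VAL = 0x71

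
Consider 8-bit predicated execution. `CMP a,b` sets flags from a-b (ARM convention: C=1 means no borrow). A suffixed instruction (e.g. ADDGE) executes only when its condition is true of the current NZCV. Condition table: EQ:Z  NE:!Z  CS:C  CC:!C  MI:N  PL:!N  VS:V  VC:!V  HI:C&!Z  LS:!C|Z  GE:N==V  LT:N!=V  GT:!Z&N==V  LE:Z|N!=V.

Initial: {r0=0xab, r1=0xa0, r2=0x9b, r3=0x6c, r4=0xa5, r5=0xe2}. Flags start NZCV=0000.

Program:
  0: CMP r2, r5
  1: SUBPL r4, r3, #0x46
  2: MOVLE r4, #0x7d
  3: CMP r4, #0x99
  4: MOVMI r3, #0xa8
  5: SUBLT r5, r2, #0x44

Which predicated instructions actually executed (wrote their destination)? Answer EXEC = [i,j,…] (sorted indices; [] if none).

0: ✓ CMP  NZCV=1000
1: · SUBPL
2: ✓ MOVLE  r4←0x7d
3: ✓ CMP  NZCV=1001
4: ✓ MOVMI  r3←0xa8
5: · SUBLT

EXEC = [2,4]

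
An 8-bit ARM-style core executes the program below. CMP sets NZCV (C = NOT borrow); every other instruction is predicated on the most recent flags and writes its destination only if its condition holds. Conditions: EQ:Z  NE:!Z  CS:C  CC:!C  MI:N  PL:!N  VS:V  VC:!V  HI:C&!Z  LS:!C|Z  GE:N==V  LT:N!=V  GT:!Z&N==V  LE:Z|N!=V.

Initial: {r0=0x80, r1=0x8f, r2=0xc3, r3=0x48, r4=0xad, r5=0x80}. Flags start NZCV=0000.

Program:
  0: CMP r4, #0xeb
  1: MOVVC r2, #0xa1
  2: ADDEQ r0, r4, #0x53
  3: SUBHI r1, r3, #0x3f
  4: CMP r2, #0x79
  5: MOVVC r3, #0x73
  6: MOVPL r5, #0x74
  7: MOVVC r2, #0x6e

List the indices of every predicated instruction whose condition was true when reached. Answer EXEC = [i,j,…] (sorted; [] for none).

0: ✓ CMP  NZCV=1000
1: ✓ MOVVC  r2←0xa1
2: · ADDEQ
3: · SUBHI
4: ✓ CMP  NZCV=0011
5: · MOVVC
6: ✓ MOVPL  r5←0x74
7: · MOVVC

EXEC = [1,6]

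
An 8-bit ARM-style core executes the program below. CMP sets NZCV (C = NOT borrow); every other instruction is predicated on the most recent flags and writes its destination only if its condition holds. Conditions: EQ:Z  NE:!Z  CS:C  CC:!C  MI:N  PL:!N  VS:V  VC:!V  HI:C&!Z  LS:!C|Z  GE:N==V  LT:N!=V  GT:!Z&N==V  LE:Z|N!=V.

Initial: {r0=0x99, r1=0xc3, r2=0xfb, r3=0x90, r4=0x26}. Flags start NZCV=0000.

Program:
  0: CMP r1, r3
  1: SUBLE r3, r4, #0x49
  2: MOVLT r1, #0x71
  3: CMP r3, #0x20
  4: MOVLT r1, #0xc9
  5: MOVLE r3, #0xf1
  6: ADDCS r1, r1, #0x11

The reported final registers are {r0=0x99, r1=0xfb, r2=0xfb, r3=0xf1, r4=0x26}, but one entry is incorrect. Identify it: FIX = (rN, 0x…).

FIX = (r1, 0xda)

[0] flags=0010 → (cmp)
[1] flags=0010 LE?F → skip
[2] flags=0010 LT?F → skip
[3] flags=0011 → (cmp)
[4] flags=0011 LT?T → r1=0xc9
[5] flags=0011 LE?T → r3=0xf1
[6] flags=0011 CS?T → r1=0xda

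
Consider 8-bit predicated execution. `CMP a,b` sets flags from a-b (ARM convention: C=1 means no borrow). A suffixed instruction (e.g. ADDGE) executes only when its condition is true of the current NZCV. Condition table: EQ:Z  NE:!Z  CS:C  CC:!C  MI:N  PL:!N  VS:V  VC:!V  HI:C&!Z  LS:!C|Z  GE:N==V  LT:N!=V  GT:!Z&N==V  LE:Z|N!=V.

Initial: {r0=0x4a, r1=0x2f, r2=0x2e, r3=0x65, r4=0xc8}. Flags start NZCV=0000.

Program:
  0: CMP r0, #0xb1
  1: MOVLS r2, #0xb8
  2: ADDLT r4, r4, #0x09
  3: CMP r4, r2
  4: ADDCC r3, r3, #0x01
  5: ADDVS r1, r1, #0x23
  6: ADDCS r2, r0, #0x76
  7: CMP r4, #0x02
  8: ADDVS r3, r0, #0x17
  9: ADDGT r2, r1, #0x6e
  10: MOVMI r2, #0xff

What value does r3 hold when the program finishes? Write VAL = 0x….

0: ✓ CMP  NZCV=1001
1: ✓ MOVLS  r2←0xb8
2: · ADDLT
3: ✓ CMP  NZCV=0010
4: · ADDCC
5: · ADDVS
6: ✓ ADDCS  r2←0xc0
7: ✓ CMP  NZCV=1010
8: · ADDVS
9: · ADDGT
10: ✓ MOVMI  r2←0xff

VAL = 0x65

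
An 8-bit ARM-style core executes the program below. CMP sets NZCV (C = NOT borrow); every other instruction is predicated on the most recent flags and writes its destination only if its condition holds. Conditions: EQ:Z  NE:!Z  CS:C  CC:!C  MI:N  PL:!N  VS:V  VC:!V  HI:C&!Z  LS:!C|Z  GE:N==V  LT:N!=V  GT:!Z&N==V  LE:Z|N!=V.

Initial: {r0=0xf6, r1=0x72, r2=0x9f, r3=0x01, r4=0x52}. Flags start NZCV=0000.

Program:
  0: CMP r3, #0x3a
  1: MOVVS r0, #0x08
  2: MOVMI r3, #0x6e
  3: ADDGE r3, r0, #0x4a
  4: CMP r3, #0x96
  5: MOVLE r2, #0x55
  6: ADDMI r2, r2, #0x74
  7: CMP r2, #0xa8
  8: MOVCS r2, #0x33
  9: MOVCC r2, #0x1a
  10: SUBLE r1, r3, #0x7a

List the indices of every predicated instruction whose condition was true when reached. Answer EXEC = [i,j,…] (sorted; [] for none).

0: ✓ CMP  NZCV=1000
1: · MOVVS
2: ✓ MOVMI  r3←0x6e
3: · ADDGE
4: ✓ CMP  NZCV=1001
5: · MOVLE
6: ✓ ADDMI  r2←0x13
7: ✓ CMP  NZCV=0000
8: · MOVCS
9: ✓ MOVCC  r2←0x1a
10: · SUBLE

EXEC = [2,6,9]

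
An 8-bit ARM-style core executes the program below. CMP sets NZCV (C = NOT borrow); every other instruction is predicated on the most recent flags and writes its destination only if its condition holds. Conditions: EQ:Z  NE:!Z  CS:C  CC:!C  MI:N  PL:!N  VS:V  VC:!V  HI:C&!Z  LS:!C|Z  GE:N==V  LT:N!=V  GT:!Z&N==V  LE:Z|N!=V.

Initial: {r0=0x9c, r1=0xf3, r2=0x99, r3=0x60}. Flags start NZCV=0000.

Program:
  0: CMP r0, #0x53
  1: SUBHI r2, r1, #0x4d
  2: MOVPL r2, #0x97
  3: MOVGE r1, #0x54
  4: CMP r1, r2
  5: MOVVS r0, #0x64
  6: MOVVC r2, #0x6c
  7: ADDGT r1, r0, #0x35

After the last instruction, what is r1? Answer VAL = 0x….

[0] flags=0011 → (cmp)
[1] flags=0011 HI?T → r2=0xa6
[2] flags=0011 PL?T → r2=0x97
[3] flags=0011 GE?F → skip
[4] flags=0010 → (cmp)
[5] flags=0010 VS?F → skip
[6] flags=0010 VC?T → r2=0x6c
[7] flags=0010 GT?T → r1=0xd1

VAL = 0xd1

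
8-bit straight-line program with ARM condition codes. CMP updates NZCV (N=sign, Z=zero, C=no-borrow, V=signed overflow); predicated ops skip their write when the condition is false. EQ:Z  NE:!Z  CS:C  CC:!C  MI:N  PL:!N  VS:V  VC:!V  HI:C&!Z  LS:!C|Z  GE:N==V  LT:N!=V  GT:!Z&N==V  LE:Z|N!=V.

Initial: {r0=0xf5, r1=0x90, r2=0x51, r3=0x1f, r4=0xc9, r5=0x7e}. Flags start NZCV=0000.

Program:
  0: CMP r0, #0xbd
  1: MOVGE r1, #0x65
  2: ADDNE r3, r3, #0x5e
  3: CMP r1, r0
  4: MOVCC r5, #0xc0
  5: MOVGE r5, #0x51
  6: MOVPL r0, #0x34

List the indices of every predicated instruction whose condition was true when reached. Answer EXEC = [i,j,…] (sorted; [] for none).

EXEC = [1,2,4,5,6]

[0] flags=0010 → (cmp)
[1] flags=0010 GE?T → r1=0x65
[2] flags=0010 NE?T → r3=0x7d
[3] flags=0000 → (cmp)
[4] flags=0000 CC?T → r5=0xc0
[5] flags=0000 GE?T → r5=0x51
[6] flags=0000 PL?T → r0=0x34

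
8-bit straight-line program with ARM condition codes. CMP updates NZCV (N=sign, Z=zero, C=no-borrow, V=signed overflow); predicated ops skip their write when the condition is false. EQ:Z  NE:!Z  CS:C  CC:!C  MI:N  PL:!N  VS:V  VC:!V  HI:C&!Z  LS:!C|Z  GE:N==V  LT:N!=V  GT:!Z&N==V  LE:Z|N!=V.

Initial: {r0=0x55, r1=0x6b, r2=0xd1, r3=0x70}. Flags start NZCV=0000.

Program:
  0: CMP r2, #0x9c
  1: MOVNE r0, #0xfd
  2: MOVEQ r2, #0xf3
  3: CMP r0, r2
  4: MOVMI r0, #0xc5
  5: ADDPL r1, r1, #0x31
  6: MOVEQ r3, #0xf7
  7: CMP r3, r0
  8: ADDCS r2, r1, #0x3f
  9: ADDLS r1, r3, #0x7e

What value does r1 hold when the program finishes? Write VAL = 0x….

0: ✓ CMP  NZCV=0010
1: ✓ MOVNE  r0←0xfd
2: · MOVEQ
3: ✓ CMP  NZCV=0010
4: · MOVMI
5: ✓ ADDPL  r1←0x9c
6: · MOVEQ
7: ✓ CMP  NZCV=0000
8: · ADDCS
9: ✓ ADDLS  r1←0xee

VAL = 0xee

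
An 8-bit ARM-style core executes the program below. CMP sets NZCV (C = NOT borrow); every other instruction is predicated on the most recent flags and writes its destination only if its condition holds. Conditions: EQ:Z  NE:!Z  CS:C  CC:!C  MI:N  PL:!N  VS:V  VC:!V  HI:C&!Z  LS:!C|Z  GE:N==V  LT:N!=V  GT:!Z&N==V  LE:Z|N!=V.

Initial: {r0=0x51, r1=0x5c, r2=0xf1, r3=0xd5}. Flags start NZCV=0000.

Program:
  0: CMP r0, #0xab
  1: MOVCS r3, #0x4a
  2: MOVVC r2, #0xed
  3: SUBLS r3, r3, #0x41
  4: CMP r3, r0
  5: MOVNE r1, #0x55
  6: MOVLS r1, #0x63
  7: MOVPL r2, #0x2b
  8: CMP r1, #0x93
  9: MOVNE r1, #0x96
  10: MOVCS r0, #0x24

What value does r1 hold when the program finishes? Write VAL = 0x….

VAL = 0x96

0: ✓ CMP  NZCV=1001
1: · MOVCS
2: · MOVVC
3: ✓ SUBLS  r3←0x94
4: ✓ CMP  NZCV=0011
5: ✓ MOVNE  r1←0x55
6: · MOVLS
7: ✓ MOVPL  r2←0x2b
8: ✓ CMP  NZCV=1001
9: ✓ MOVNE  r1←0x96
10: · MOVCS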